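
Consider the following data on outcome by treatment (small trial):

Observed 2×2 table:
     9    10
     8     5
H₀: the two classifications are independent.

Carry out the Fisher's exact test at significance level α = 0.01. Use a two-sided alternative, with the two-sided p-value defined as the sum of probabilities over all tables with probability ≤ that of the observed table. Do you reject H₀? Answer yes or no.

Margins: r₁=19, r₂=13, c₁=17, c₂=15, n=32
p_obs = C(19,9)·C(13,8)/C(32,17); sum pmf over tables with pmf ≤ p_obs
p-value (two-sided) = 0.49053
At α=0.01: p ≥ α → fail to reject H₀

reject H₀: no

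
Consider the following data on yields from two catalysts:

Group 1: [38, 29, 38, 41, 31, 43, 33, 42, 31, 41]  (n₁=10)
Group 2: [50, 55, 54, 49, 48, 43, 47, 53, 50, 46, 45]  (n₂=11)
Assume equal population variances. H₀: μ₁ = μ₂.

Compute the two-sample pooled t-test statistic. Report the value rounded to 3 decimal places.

x̄₁=36.700, s₁=5.229, n₁=10
x̄₂=49.091, s₂=3.807, n₂=11
s_p² = [9·5.229² + 10·3.807²]/19 = 20.5794
SE = √(s_p²·(1/10+1/11)) = 1.9821
t = (36.700−49.091)/1.9821 = -6.2513
df = 19

test statistic = -6.251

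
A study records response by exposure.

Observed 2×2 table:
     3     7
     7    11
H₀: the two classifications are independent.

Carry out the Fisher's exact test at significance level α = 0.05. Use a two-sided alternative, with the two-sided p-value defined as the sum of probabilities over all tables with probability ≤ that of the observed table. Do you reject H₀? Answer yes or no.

Margins: r₁=10, r₂=18, c₁=10, c₂=18, n=28
p_obs = C(10,3)·C(18,7)/C(28,10); sum pmf over tables with pmf ≤ p_obs
p-value (two-sided) = 0.70293
At α=0.05: p ≥ α → fail to reject H₀

reject H₀: no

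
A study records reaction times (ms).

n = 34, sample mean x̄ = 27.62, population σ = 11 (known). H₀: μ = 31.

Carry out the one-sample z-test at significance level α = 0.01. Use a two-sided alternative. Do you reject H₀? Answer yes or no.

SE = σ/√n = 11/√34 = 1.8865
z = (x̄−μ₀)/SE = (27.62−31)/1.8865 = -1.7917
p-value (two-sided) = 0.07318
At α=0.01: p ≥ α → fail to reject H₀

reject H₀: no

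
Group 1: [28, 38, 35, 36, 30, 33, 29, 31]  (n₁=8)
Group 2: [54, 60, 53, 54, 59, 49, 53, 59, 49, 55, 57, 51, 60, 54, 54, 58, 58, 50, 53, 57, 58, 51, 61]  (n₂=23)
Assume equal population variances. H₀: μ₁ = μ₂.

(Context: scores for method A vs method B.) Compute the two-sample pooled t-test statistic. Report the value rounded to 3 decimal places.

test statistic = -15.048

x̄₁=32.500, s₁=3.586, n₁=8
x̄₂=55.087, s₂=3.679, n₂=23
s_p² = [7·3.586² + 22·3.679²]/29 = 13.3733
SE = √(s_p²·(1/8+1/23)) = 1.5010
t = (32.500−55.087)/1.5010 = -15.0476
df = 29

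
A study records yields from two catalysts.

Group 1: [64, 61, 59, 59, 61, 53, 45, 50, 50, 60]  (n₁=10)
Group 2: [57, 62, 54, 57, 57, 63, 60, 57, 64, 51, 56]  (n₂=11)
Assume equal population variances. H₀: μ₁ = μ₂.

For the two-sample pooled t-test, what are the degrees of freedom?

df = n₁ + n₂ − 2 = 10 + 11 − 2 = 19

degrees of freedom = 19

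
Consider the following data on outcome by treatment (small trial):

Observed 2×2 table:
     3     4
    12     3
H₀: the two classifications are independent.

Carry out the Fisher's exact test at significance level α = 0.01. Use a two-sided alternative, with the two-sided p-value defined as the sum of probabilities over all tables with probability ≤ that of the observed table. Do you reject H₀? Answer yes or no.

reject H₀: no

Margins: r₁=7, r₂=15, c₁=15, c₂=7, n=22
p_obs = C(7,3)·C(15,12)/C(22,15); sum pmf over tables with pmf ≤ p_obs
p-value (two-sided) = 0.14466
At α=0.01: p ≥ α → fail to reject H₀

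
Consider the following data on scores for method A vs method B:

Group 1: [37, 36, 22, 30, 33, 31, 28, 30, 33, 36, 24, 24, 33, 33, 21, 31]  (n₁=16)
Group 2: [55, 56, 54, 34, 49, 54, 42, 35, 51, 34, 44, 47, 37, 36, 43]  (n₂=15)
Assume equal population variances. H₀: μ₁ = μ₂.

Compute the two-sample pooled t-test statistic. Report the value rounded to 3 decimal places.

x̄₁=30.125, s₁=5.032, n₁=16
x̄₂=44.733, s₂=8.189, n₂=15
s_p² = [15·5.032² + 14·8.189²]/29 = 45.4718
SE = √(s_p²·(1/16+1/15)) = 2.4235
t = (30.125−44.733)/2.4235 = -6.0277
df = 29

test statistic = -6.028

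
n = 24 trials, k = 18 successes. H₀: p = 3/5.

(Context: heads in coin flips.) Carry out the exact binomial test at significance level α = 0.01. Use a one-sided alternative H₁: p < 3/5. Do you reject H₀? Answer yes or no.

reject H₀: no

Exact binomial: n=24, k=18, p₀=3/5=0.6000
P(X≤18) from Σ C(n,i)·p₀^i·(1−p₀)^(n−i)
p-value (one-sided, H₁ less) = 0.96003
At α=0.01: p ≥ α → fail to reject H₀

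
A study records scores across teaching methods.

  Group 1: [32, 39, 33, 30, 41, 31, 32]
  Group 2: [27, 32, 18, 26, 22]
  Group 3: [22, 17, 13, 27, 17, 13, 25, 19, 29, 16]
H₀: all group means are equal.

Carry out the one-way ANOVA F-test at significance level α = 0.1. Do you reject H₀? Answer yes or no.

reject H₀: yes

Group means [34.00, 25.00, 19.80], grand mean 25.500
SSB = Σnᵢ(x̄ᵢ−x̄)² = 831.900; SSW = ΣΣ(x−x̄ᵢ)² = 511.600
MSB = 831.900/2 = 415.9500; MSW = 511.600/19 = 26.9263
F = MSB/MSW = 15.4477
df = (2, 19)
p-value (upper-tail) = 0.00010
At α=0.1: p < α → reject H₀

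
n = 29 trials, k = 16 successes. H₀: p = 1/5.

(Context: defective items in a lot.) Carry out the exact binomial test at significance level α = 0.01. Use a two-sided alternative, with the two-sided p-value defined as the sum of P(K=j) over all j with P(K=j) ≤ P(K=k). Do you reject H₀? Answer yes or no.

reject H₀: yes

Exact binomial: n=29, k=16, p₀=1/5=0.2000
P(X=j) = C(n,j)·p₀^j·(1−p₀)^(n−j); p = Σ P(X=j) over j with P(X=j) ≤ P(X=16)
p-value (two-sided) = 0.00003
At α=0.01: p < α → reject H₀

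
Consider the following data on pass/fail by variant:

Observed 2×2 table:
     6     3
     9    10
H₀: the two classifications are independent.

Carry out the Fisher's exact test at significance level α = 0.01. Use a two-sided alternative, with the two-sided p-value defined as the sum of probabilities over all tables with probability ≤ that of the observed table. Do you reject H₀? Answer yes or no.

reject H₀: no

Margins: r₁=9, r₂=19, c₁=15, c₂=13, n=28
p_obs = C(9,6)·C(19,9)/C(28,15); sum pmf over tables with pmf ≤ p_obs
p-value (two-sided) = 0.43478
At α=0.01: p ≥ α → fail to reject H₀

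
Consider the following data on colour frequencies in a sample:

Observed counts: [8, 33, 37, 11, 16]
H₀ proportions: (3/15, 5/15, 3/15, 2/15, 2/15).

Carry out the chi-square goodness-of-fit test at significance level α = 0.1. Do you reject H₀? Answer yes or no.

n = 105; E_i = n·p_i = [21.00, 35.00, 21.00, 14.00, 14.00]
χ² = (8−21.00)²/21.00 + (33−35.00)²/35.00 + (37−21.00)²/21.00 + (11−14.00)²/14.00 + (16−14.00)²/14.00 = 21.2810
df = 4
p-value (upper-tail) = 0.00028
At α=0.1: p < α → reject H₀

reject H₀: yes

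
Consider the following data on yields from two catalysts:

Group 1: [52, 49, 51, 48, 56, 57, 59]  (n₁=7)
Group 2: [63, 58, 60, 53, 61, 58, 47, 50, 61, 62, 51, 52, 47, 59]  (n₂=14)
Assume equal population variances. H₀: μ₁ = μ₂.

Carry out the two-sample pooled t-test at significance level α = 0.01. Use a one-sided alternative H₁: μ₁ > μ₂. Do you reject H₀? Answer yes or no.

x̄₁=53.143, s₁=4.220, n₁=7
x̄₂=55.857, s₂=5.655, n₂=14
s_p² = [6·4.220² + 13·5.655²]/19 = 27.5038
SE = √(s_p²·(1/7+1/14)) = 2.4277
t = (53.143−55.857)/2.4277 = -1.1181
df = 19
p-value (one-sided, H₁ greater) = 0.86126
At α=0.01: p ≥ α → fail to reject H₀

reject H₀: no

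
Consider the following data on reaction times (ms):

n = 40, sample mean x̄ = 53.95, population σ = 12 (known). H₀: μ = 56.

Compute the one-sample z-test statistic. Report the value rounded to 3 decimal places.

test statistic = -1.080

SE = σ/√n = 12/√40 = 1.8974
z = (x̄−μ₀)/SE = (53.95−56)/1.8974 = -1.0804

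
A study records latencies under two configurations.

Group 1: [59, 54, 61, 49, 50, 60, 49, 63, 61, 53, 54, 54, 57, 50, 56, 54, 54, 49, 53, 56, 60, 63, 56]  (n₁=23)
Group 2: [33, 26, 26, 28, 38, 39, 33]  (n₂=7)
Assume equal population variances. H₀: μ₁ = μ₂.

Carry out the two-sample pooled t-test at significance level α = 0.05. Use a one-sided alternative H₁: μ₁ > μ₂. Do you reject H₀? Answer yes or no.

reject H₀: yes

x̄₁=55.435, s₁=4.470, n₁=23
x̄₂=31.857, s₂=5.398, n₂=7
s_p² = [22·4.470² + 6·5.398²]/28 = 21.9468
SE = √(s_p²·(1/23+1/7)) = 2.0222
t = (55.435−31.857)/2.0222 = 11.6592
df = 28
p-value (one-sided, H₁ greater) = 0.00000
At α=0.05: p < α → reject H₀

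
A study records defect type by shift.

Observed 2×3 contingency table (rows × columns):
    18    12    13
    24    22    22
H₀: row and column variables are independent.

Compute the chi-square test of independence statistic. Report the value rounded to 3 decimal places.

test statistic = 0.508

Row totals [43, 68], col totals [42, 34, 35], n=111
χ² = (18−16.27)²/16.27 + (12−13.17)²/13.17 + (13−13.56)²/13.56 + (24−25.73)²/25.73 + (22−20.83)²/20.83 + (22−21.44)²/21.44 = 0.5077
df = 2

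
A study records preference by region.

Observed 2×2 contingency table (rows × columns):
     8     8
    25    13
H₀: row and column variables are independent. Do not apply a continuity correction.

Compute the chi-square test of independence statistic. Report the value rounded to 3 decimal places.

Row totals [16, 38], col totals [33, 21], n=54
χ² = (8−9.78)²/9.78 + (8−6.22)²/6.22 + (25−23.22)²/23.22 + (13−14.78)²/14.78 = 1.1811
df = 1

test statistic = 1.181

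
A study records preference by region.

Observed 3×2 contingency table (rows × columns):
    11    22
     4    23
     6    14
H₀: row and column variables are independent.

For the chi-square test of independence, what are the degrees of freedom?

df = (r−1)(c−1) = (3−1)·(2−1) = 2

degrees of freedom = 2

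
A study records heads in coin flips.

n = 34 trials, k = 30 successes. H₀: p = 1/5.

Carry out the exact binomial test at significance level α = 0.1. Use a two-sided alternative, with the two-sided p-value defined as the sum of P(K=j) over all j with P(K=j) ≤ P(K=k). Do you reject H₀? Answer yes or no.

Exact binomial: n=34, k=30, p₀=1/5=0.2000
P(X=j) = C(n,j)·p₀^j·(1−p₀)^(n−j); p = Σ P(X=j) over j with P(X=j) ≤ P(X=30)
p-value (two-sided) = 0.00000
At α=0.1: p < α → reject H₀

reject H₀: yes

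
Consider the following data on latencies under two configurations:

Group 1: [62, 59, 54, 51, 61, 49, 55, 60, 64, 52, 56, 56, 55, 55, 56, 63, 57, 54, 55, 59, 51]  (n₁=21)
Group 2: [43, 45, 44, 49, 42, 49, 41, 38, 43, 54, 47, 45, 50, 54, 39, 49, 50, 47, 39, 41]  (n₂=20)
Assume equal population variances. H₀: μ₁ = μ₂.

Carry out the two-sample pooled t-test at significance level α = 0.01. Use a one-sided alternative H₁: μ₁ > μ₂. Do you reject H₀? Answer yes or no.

x̄₁=56.381, s₁=4.080, n₁=21
x̄₂=45.450, s₂=4.785, n₂=20
s_p² = [20·4.080² + 19·4.785²]/39 = 19.6898
SE = √(s_p²·(1/21+1/20)) = 1.3864
t = (56.381−45.450)/1.3864 = 7.8844
df = 39
p-value (one-sided, H₁ greater) = 0.00000
At α=0.01: p < α → reject H₀

reject H₀: yes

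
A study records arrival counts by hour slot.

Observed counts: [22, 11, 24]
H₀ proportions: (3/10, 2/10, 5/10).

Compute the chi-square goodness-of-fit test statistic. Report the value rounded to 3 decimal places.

test statistic = 2.129

n = 57; E_i = n·p_i = [17.10, 11.40, 28.50]
χ² = (22−17.10)²/17.10 + (11−11.40)²/11.40 + (24−28.50)²/28.50 = 2.1287
df = 2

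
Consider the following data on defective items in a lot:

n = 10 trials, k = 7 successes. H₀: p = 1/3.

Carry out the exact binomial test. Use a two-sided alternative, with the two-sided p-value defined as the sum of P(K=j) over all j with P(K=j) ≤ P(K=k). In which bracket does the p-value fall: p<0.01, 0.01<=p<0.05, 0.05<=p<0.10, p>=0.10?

Exact binomial: n=10, k=7, p₀=1/3=0.3333
P(X=j) = C(n,j)·p₀^j·(1−p₀)^(n−j); p = Σ P(X=j) over j with P(X=j) ≤ P(X=7)
p-value (two-sided) = 0.01966
→ bracket: 0.01<=p<0.05

p-value bracket: 0.01<=p<0.05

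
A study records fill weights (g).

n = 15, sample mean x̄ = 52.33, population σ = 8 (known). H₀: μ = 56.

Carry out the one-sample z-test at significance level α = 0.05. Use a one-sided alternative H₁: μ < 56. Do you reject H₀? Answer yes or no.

reject H₀: yes

SE = σ/√n = 8/√15 = 2.0656
z = (x̄−μ₀)/SE = (52.33−56)/2.0656 = -1.7767
p-value (one-sided, H₁ less) = 0.03781
At α=0.05: p < α → reject H₀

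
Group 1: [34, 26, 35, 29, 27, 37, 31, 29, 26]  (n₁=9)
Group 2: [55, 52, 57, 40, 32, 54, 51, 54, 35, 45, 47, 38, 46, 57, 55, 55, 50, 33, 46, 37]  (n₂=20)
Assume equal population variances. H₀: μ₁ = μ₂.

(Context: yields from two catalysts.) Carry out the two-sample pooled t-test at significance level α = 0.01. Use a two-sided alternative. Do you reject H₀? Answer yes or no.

x̄₁=30.444, s₁=4.065, n₁=9
x̄₂=46.950, s₂=8.401, n₂=20
s_p² = [8·4.065² + 19·8.401²]/27 = 54.5619
SE = √(s_p²·(1/9+1/20)) = 2.9649
t = (30.444−46.950)/2.9649 = -5.5670
df = 27
p-value (two-sided) = 0.00001
At α=0.01: p < α → reject H₀

reject H₀: yes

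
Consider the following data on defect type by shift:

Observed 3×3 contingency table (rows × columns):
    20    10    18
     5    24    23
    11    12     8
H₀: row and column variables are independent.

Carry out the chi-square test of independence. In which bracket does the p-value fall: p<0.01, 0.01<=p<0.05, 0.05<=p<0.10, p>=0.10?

p-value bracket: p<0.01

Row totals [48, 52, 31], col totals [36, 46, 49], n=131
χ² = (20−13.19)²/13.19 + (10−16.85)²/16.85 + (18−17.95)²/17.95 + (5−14.29)²/14.29 + (24−18.26)²/18.26 + (23−19.45)²/19.45 + (11−8.52)²/8.52 + (12−10.89)²/10.89 + (8−11.60)²/11.60 = 16.7464
df = 4
p-value (upper-tail) = 0.00216
→ bracket: p<0.01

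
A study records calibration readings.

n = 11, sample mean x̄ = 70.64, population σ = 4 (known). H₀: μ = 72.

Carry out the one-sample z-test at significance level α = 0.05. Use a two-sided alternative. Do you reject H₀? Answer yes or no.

SE = σ/√n = 4/√11 = 1.2060
z = (x̄−μ₀)/SE = (70.64−72)/1.2060 = -1.1277
p-value (two-sided) = 0.25947
At α=0.05: p ≥ α → fail to reject H₀

reject H₀: no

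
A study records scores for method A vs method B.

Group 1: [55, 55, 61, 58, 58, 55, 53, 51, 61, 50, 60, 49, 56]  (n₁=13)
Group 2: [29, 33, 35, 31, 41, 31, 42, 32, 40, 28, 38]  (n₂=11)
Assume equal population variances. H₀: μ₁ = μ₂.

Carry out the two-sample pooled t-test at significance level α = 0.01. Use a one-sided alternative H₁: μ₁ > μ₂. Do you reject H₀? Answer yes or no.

reject H₀: yes

x̄₁=55.538, s₁=4.013, n₁=13
x̄₂=34.545, s₂=4.967, n₂=11
s_p² = [12·4.013² + 10·4.967²]/22 = 19.9981
SE = √(s_p²·(1/13+1/11)) = 1.8320
t = (55.538−34.545)/1.8320 = 11.4589
df = 22
p-value (one-sided, H₁ greater) = 0.00000
At α=0.01: p < α → reject H₀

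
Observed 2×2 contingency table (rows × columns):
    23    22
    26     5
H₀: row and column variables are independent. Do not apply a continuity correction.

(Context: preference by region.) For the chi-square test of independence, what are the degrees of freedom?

df = (r−1)(c−1) = (2−1)·(2−1) = 1

degrees of freedom = 1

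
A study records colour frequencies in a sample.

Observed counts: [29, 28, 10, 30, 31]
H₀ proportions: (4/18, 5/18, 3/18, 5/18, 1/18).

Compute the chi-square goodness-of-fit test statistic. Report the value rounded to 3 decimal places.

test statistic = 88.757

n = 128; E_i = n·p_i = [28.44, 35.56, 21.33, 35.56, 7.11]
χ² = (29−28.44)²/28.44 + (28−35.56)²/35.56 + (10−21.33)²/21.33 + (30−35.56)²/35.56 + (31−7.11)²/7.11 = 88.7570
df = 4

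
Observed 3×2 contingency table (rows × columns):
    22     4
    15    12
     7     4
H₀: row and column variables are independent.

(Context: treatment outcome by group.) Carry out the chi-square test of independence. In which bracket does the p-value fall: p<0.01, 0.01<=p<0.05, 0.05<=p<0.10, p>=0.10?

p-value bracket: 0.05<=p<0.10

Row totals [26, 27, 11], col totals [44, 20], n=64
χ² = (22−17.88)²/17.88 + (4−8.12)²/8.12 + (15−18.56)²/18.56 + (12−8.44)²/8.44 + (7−7.56)²/7.56 + (4−3.44)²/3.44 = 5.3679
df = 2
p-value (upper-tail) = 0.06829
→ bracket: 0.05<=p<0.10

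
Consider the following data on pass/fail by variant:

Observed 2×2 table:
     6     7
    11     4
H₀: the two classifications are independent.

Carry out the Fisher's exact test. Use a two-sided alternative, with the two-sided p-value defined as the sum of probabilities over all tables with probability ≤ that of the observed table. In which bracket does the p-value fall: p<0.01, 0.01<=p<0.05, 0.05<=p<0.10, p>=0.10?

p-value bracket: p>=0.10

Margins: r₁=13, r₂=15, c₁=17, c₂=11, n=28
p_obs = C(13,6)·C(15,11)/C(28,17); sum pmf over tables with pmf ≤ p_obs
p-value (two-sided) = 0.24581
→ bracket: p>=0.10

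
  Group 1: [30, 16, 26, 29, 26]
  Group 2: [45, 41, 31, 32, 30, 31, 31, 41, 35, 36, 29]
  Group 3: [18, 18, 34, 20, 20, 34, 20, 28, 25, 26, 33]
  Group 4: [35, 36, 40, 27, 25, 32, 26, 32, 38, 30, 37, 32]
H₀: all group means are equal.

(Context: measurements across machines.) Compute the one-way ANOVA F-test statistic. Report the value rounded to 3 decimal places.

test statistic = 7.443

Group means [25.40, 34.73, 25.09, 32.50], grand mean 30.128
SSB = Σnᵢ(x̄ᵢ−x̄)² = 691.068; SSW = ΣΣ(x−x̄ᵢ)² = 1083.291
MSB = 691.068/3 = 230.3560; MSW = 1083.291/35 = 30.9512
F = MSB/MSW = 7.4426
df = (3, 35)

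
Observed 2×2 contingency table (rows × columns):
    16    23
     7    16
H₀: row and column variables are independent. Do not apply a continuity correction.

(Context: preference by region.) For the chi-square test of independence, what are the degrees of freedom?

df = (r−1)(c−1) = (2−1)·(2−1) = 1

degrees of freedom = 1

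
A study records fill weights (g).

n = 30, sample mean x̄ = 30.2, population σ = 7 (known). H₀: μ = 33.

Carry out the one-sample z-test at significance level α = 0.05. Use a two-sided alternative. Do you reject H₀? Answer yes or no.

reject H₀: yes

SE = σ/√n = 7/√30 = 1.2780
z = (x̄−μ₀)/SE = (30.2−33)/1.2780 = -2.1909
p-value (two-sided) = 0.02846
At α=0.05: p < α → reject H₀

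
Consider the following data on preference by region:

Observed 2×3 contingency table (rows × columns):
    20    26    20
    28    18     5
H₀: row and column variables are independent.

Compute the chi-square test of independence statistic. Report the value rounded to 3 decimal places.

Row totals [66, 51], col totals [48, 44, 25], n=117
χ² = (20−27.08)²/27.08 + (26−24.82)²/24.82 + (20−14.10)²/14.10 + (28−20.92)²/20.92 + (18−19.18)²/19.18 + (5−10.90)²/10.90 = 10.0297
df = 2

test statistic = 10.030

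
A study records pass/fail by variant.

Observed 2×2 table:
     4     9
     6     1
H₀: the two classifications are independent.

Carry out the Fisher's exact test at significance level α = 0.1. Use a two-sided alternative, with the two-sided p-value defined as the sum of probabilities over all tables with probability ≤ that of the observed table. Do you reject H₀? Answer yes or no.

Margins: r₁=13, r₂=7, c₁=10, c₂=10, n=20
p_obs = C(13,4)·C(7,6)/C(20,10); sum pmf over tables with pmf ≤ p_obs
p-value (two-sided) = 0.05728
At α=0.1: p < α → reject H₀

reject H₀: yes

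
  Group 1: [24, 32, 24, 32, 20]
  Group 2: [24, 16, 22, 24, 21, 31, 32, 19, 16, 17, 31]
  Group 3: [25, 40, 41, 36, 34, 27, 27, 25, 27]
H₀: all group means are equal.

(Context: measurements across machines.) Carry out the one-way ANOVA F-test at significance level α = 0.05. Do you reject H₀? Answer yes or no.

Group means [26.40, 23.00, 31.33], grand mean 26.680
SSB = Σnᵢ(x̄ᵢ−x̄)² = 344.240; SSW = ΣΣ(x−x̄ᵢ)² = 815.200
MSB = 344.240/2 = 172.1200; MSW = 815.200/22 = 37.0545
F = MSB/MSW = 4.6450
df = (2, 22)
p-value (upper-tail) = 0.02076
At α=0.05: p < α → reject H₀

reject H₀: yes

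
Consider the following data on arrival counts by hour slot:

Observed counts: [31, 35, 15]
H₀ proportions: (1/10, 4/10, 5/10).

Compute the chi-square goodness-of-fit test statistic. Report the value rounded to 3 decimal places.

test statistic = 81.006

n = 81; E_i = n·p_i = [8.10, 32.40, 40.50]
χ² = (31−8.10)²/8.10 + (35−32.40)²/32.40 + (15−40.50)²/40.50 = 81.0062
df = 2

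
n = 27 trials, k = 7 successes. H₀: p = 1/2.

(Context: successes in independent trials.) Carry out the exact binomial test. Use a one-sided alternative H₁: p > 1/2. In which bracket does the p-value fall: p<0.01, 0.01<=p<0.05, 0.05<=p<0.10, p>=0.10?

p-value bracket: p>=0.10

Exact binomial: n=27, k=7, p₀=1/2=0.5000
P(X≥7) from Σ C(n,i)·p₀^i·(1−p₀)^(n−i)
p-value (one-sided, H₁ greater) = 0.99704
→ bracket: p>=0.10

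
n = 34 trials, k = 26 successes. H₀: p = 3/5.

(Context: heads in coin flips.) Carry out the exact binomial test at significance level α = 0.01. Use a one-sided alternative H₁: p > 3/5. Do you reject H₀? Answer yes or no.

Exact binomial: n=34, k=26, p₀=3/5=0.6000
P(X≥26) from Σ C(n,i)·p₀^i·(1−p₀)^(n−i)
p-value (one-sided, H₁ greater) = 0.03407
At α=0.01: p ≥ α → fail to reject H₀

reject H₀: no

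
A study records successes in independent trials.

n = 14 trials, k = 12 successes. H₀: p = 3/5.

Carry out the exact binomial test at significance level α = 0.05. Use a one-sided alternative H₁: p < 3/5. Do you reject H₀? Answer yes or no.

reject H₀: no

Exact binomial: n=14, k=12, p₀=3/5=0.6000
P(X≤12) from Σ C(n,i)·p₀^i·(1−p₀)^(n−i)
p-value (one-sided, H₁ less) = 0.99190
At α=0.05: p ≥ α → fail to reject H₀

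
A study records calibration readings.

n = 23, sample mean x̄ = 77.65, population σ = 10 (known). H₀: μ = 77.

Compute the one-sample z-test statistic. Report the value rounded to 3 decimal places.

SE = σ/√n = 10/√23 = 2.0851
z = (x̄−μ₀)/SE = (77.65−77)/2.0851 = 0.3117

test statistic = 0.312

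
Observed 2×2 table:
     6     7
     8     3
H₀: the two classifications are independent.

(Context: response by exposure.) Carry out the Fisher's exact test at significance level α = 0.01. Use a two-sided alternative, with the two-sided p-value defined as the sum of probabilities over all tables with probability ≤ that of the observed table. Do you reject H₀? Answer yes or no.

reject H₀: no

Margins: r₁=13, r₂=11, c₁=14, c₂=10, n=24
p_obs = C(13,6)·C(11,8)/C(24,14); sum pmf over tables with pmf ≤ p_obs
p-value (two-sided) = 0.23967
At α=0.01: p ≥ α → fail to reject H₀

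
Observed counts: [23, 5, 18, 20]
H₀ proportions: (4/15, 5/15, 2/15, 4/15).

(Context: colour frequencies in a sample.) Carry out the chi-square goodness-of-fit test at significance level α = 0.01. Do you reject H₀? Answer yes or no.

reject H₀: yes

n = 66; E_i = n·p_i = [17.60, 22.00, 8.80, 17.60]
χ² = (23−17.60)²/17.60 + (5−22.00)²/22.00 + (18−8.80)²/8.80 + (20−17.60)²/17.60 = 24.7386
df = 3
p-value (upper-tail) = 0.00002
At α=0.01: p < α → reject H₀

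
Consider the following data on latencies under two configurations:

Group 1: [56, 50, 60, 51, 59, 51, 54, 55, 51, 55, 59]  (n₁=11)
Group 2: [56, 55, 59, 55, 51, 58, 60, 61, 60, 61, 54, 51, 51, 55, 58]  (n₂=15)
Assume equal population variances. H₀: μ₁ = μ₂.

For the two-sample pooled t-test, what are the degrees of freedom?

degrees of freedom = 24

df = n₁ + n₂ − 2 = 11 + 15 − 2 = 24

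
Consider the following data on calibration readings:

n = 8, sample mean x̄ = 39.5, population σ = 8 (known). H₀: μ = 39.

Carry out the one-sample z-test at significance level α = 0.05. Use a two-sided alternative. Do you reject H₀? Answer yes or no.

reject H₀: no

SE = σ/√n = 8/√8 = 2.8284
z = (x̄−μ₀)/SE = (39.5−39)/2.8284 = 0.1768
p-value (two-sided) = 0.85968
At α=0.05: p ≥ α → fail to reject H₀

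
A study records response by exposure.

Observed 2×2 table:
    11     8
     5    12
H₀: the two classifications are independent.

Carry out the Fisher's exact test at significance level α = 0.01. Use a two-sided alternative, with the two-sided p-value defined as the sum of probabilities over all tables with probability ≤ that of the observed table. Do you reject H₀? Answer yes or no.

Margins: r₁=19, r₂=17, c₁=16, c₂=20, n=36
p_obs = C(19,11)·C(17,5)/C(36,16); sum pmf over tables with pmf ≤ p_obs
p-value (two-sided) = 0.10647
At α=0.01: p ≥ α → fail to reject H₀

reject H₀: no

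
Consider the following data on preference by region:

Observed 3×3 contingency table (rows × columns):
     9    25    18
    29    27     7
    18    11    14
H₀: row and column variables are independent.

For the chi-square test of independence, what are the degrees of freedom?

df = (r−1)(c−1) = (3−1)·(3−1) = 4

degrees of freedom = 4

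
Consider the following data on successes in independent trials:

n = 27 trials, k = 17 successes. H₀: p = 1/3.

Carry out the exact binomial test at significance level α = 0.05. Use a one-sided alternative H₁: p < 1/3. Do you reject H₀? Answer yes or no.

reject H₀: no

Exact binomial: n=27, k=17, p₀=1/3=0.3333
P(X≤17) from Σ C(n,i)·p₀^i·(1−p₀)^(n−i)
p-value (one-sided, H₁ less) = 0.99959
At α=0.05: p ≥ α → fail to reject H₀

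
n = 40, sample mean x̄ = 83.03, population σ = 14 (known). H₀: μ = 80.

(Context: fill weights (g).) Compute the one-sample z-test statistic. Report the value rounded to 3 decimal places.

test statistic = 1.369

SE = σ/√n = 14/√40 = 2.2136
z = (x̄−μ₀)/SE = (83.03−80)/2.2136 = 1.3688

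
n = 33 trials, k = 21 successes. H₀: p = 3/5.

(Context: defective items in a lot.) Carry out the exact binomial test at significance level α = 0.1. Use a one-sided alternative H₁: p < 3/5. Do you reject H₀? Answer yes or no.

reject H₀: no

Exact binomial: n=33, k=21, p₀=3/5=0.6000
P(X≤21) from Σ C(n,i)·p₀^i·(1−p₀)^(n−i)
p-value (one-sided, H₁ less) = 0.72418
At α=0.1: p ≥ α → fail to reject H₀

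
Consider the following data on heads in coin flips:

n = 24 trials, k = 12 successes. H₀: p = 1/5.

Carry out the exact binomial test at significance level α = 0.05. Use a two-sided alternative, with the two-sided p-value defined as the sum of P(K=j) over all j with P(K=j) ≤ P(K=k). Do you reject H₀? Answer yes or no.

reject H₀: yes

Exact binomial: n=24, k=12, p₀=1/5=0.2000
P(X=j) = C(n,j)·p₀^j·(1−p₀)^(n−j); p = Σ P(X=j) over j with P(X=j) ≤ P(X=12)
p-value (two-sided) = 0.00098
At α=0.05: p < α → reject H₀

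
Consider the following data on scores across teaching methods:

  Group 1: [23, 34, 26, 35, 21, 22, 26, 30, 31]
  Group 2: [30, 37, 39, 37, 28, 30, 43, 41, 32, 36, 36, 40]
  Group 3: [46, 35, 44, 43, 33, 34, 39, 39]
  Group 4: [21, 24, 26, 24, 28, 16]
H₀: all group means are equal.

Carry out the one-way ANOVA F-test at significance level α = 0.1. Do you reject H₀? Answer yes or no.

reject H₀: yes

Group means [27.56, 35.75, 39.12, 23.17], grand mean 32.257
SSB = Σnᵢ(x̄ᵢ−x̄)² = 1218.505; SSW = ΣΣ(x−x̄ᵢ)² = 722.181
MSB = 1218.505/3 = 406.1684; MSW = 722.181/31 = 23.2961
F = MSB/MSW = 17.4350
df = (3, 31)
p-value (upper-tail) = 0.00000
At α=0.1: p < α → reject H₀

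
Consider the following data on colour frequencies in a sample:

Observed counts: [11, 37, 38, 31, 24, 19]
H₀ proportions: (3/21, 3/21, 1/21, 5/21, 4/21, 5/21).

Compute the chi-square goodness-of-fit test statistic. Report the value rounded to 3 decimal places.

n = 160; E_i = n·p_i = [22.86, 22.86, 7.62, 38.10, 30.48, 38.10]
χ² = (11−22.86)²/22.86 + (37−22.86)²/22.86 + (38−7.62)²/7.62 + (31−38.10)²/38.10 + (24−30.48)²/30.48 + (19−38.10)²/38.10 = 148.3150
df = 5

test statistic = 148.315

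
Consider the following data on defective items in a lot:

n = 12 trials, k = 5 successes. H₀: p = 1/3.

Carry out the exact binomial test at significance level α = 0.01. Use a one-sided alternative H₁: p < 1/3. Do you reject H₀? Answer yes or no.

Exact binomial: n=12, k=5, p₀=1/3=0.3333
P(X≤5) from Σ C(n,i)·p₀^i·(1−p₀)^(n−i)
p-value (one-sided, H₁ less) = 0.82228
At α=0.01: p ≥ α → fail to reject H₀

reject H₀: no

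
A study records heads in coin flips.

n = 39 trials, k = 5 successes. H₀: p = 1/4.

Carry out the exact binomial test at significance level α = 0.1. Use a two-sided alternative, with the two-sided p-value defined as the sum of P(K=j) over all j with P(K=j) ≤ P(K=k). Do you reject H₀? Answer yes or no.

reject H₀: yes

Exact binomial: n=39, k=5, p₀=1/4=0.2500
P(X=j) = C(n,j)·p₀^j·(1−p₀)^(n−j); p = Σ P(X=j) over j with P(X=j) ≤ P(X=5)
p-value (two-sided) = 0.09508
At α=0.1: p < α → reject H₀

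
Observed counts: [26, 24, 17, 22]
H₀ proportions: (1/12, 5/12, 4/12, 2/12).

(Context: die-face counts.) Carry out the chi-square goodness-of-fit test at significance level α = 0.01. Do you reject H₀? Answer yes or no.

reject H₀: yes

n = 89; E_i = n·p_i = [7.42, 37.08, 29.67, 14.83]
χ² = (26−7.42)²/7.42 + (24−37.08)²/37.08 + (17−29.67)²/29.67 + (22−14.83)²/14.83 = 60.0494
df = 3
p-value (upper-tail) = 0.00000
At α=0.01: p < α → reject H₀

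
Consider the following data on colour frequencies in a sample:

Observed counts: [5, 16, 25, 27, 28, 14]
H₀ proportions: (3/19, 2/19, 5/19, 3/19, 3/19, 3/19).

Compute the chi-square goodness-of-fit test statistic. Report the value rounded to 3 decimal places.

test statistic = 22.296

n = 115; E_i = n·p_i = [18.16, 12.11, 30.26, 18.16, 18.16, 18.16]
χ² = (5−18.16)²/18.16 + (16−12.11)²/12.11 + (25−30.26)²/30.26 + (27−18.16)²/18.16 + (28−18.16)²/18.16 + (14−18.16)²/18.16 = 22.2957
df = 5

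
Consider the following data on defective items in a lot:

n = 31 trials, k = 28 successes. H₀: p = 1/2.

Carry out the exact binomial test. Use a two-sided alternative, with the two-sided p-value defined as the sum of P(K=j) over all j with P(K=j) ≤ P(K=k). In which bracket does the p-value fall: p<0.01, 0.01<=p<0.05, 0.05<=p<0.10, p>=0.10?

p-value bracket: p<0.01

Exact binomial: n=31, k=28, p₀=1/2=0.5000
P(X=j) = C(n,j)·p₀^j·(1−p₀)^(n−j); p = Σ P(X=j) over j with P(X=j) ≤ P(X=28)
p-value (two-sided) = 0.00000
→ bracket: p<0.01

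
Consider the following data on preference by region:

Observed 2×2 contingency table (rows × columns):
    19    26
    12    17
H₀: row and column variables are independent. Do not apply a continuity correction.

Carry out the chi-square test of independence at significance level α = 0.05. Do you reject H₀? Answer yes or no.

reject H₀: no

Row totals [45, 29], col totals [31, 43], n=74
χ² = (19−18.85)²/18.85 + (26−26.15)²/26.15 + (12−12.15)²/12.15 + (17−16.85)²/16.85 = 0.0051
df = 1
p-value (upper-tail) = 0.94281
At α=0.05: p ≥ α → fail to reject H₀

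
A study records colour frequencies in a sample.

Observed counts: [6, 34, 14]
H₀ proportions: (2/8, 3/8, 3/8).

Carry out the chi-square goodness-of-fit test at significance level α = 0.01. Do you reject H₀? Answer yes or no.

reject H₀: yes

n = 54; E_i = n·p_i = [13.50, 20.25, 20.25]
χ² = (6−13.50)²/13.50 + (34−20.25)²/20.25 + (14−20.25)²/20.25 = 15.4321
df = 2
p-value (upper-tail) = 0.00045
At α=0.01: p < α → reject H₀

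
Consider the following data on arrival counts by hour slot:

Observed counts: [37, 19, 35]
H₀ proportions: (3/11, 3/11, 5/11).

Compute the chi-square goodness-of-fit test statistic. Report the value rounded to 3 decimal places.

test statistic = 8.322

n = 91; E_i = n·p_i = [24.82, 24.82, 41.36]
χ² = (37−24.82)²/24.82 + (19−24.82)²/24.82 + (35−41.36)²/41.36 = 8.3223
df = 2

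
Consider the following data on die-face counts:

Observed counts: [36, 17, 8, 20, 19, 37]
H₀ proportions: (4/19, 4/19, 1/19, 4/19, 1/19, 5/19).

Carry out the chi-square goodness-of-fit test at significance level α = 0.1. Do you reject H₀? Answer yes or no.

n = 137; E_i = n·p_i = [28.84, 28.84, 7.21, 28.84, 7.21, 36.05]
χ² = (36−28.84)²/28.84 + (17−28.84)²/28.84 + (8−7.21)²/7.21 + (20−28.84)²/28.84 + (19−7.21)²/7.21 + (37−36.05)²/36.05 = 28.7369
df = 5
p-value (upper-tail) = 0.00003
At α=0.1: p < α → reject H₀

reject H₀: yes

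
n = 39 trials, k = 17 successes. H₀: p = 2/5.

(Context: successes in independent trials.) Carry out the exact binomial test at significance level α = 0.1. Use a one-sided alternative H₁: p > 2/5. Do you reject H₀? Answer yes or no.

Exact binomial: n=39, k=17, p₀=2/5=0.4000
P(X≥17) from Σ C(n,i)·p₀^i·(1−p₀)^(n−i)
p-value (one-sided, H₁ greater) = 0.38070
At α=0.1: p ≥ α → fail to reject H₀

reject H₀: no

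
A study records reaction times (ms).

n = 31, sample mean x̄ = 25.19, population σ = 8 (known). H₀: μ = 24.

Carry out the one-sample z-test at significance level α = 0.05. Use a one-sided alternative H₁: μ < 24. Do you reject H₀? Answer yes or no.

reject H₀: no

SE = σ/√n = 8/√31 = 1.4368
z = (x̄−μ₀)/SE = (25.19−24)/1.4368 = 0.8282
p-value (one-sided, H₁ less) = 0.79622
At α=0.05: p ≥ α → fail to reject H₀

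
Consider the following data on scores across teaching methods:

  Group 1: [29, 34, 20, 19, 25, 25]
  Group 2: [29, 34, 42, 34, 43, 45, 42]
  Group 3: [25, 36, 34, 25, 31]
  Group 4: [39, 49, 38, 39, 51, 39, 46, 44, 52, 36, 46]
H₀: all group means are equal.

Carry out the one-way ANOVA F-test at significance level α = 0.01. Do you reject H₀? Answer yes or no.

reject H₀: yes

Group means [25.33, 38.43, 30.20, 43.55], grand mean 36.241
SSB = Σnᵢ(x̄ᵢ−x̄)² = 1516.735; SSW = ΣΣ(x−x̄ᵢ)² = 796.575
MSB = 1516.735/3 = 505.5785; MSW = 796.575/25 = 31.8630
F = MSB/MSW = 15.8673
df = (3, 25)
p-value (upper-tail) = 0.00001
At α=0.01: p < α → reject H₀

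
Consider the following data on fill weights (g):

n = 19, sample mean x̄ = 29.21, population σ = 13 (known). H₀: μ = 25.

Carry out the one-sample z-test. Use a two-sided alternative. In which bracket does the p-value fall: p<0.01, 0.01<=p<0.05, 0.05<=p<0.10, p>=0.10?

SE = σ/√n = 13/√19 = 2.9824
z = (x̄−μ₀)/SE = (29.21−25)/2.9824 = 1.4116
p-value (two-sided) = 0.15806
→ bracket: p>=0.10

p-value bracket: p>=0.10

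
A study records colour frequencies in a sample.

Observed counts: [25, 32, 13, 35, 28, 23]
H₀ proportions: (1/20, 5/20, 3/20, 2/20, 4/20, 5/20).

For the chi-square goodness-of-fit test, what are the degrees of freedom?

degrees of freedom = 5

df = k − 1 = 6 − 1 = 5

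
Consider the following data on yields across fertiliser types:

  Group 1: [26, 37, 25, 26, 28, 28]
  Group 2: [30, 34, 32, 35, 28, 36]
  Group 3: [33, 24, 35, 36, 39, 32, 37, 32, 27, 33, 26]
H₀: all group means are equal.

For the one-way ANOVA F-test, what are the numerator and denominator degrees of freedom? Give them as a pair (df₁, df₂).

degrees of freedom = [2, 20]

k = 3 groups, N = 23 total
df = (k−1, N−k) = (3−1, 23−3) = (2, 20)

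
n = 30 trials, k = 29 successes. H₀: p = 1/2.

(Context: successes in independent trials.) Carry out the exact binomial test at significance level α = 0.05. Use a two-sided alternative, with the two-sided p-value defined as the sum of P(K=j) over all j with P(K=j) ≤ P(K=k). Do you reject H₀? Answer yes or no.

Exact binomial: n=30, k=29, p₀=1/2=0.5000
P(X=j) = C(n,j)·p₀^j·(1−p₀)^(n−j); p = Σ P(X=j) over j with P(X=j) ≤ P(X=29)
p-value (two-sided) = 0.00000
At α=0.05: p < α → reject H₀

reject H₀: yes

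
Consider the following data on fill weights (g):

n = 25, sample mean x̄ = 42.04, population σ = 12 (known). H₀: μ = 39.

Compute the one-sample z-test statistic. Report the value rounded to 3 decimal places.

SE = σ/√n = 12/√25 = 2.4000
z = (x̄−μ₀)/SE = (42.04−39)/2.4000 = 1.2667

test statistic = 1.267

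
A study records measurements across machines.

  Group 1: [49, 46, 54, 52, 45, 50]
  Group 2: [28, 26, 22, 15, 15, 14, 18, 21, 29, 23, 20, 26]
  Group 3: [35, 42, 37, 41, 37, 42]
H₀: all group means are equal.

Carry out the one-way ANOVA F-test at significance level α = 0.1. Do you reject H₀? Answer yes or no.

reject H₀: yes

Group means [49.33, 21.42, 39.00], grand mean 32.792
SSB = Σnᵢ(x̄ᵢ−x̄)² = 3425.708; SSW = ΣΣ(x−x̄ᵢ)² = 402.250
MSB = 3425.708/2 = 1712.8542; MSW = 402.250/21 = 19.1548
F = MSB/MSW = 89.4218
df = (2, 21)
p-value (upper-tail) = 0.00000
At α=0.1: p < α → reject H₀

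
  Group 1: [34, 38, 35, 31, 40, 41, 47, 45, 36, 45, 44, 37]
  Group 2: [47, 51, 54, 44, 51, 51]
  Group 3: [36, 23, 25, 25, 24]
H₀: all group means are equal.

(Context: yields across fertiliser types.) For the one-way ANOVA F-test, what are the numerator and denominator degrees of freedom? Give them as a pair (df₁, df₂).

k = 3 groups, N = 23 total
df = (k−1, N−k) = (3−1, 23−3) = (2, 20)

degrees of freedom = [2, 20]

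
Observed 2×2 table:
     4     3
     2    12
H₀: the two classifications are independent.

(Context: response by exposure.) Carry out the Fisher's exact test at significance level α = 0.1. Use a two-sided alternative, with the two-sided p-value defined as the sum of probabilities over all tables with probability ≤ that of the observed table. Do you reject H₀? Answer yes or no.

Margins: r₁=7, r₂=14, c₁=6, c₂=15, n=21
p_obs = C(7,4)·C(14,2)/C(21,6); sum pmf over tables with pmf ≤ p_obs
p-value (two-sided) = 0.11958
At α=0.1: p ≥ α → fail to reject H₀

reject H₀: no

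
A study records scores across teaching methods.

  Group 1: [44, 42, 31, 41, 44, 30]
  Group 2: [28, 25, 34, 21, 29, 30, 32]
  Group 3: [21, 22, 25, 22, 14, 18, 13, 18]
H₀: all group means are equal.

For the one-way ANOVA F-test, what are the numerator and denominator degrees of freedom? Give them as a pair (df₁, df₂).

k = 3 groups, N = 21 total
df = (k−1, N−k) = (3−1, 21−3) = (2, 18)

degrees of freedom = [2, 18]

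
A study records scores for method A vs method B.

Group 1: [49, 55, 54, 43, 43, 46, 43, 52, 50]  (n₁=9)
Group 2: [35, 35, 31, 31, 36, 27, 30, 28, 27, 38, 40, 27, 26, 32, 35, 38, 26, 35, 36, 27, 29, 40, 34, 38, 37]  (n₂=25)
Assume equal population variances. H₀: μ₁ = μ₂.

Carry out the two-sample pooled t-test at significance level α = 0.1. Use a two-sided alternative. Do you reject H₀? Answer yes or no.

reject H₀: yes

x̄₁=48.333, s₁=4.796, n₁=9
x̄₂=32.720, s₂=4.668, n₂=25
s_p² = [8·4.796² + 24·4.668²]/32 = 22.0950
SE = √(s_p²·(1/9+1/25)) = 1.8272
t = (48.333−32.720)/1.8272 = 8.5448
df = 32
p-value (two-sided) = 0.00000
At α=0.1: p < α → reject H₀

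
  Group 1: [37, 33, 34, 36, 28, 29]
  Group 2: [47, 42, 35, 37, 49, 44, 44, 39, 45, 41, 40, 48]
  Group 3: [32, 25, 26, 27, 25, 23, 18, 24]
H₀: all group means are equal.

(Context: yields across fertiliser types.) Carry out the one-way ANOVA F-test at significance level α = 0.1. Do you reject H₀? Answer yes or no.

Group means [32.83, 42.58, 25.00], grand mean 34.923
SSB = Σnᵢ(x̄ᵢ−x̄)² = 1518.096; SSW = ΣΣ(x−x̄ᵢ)² = 385.750
MSB = 1518.096/2 = 759.0481; MSW = 385.750/23 = 16.7717
F = MSB/MSW = 45.2576
df = (2, 23)
p-value (upper-tail) = 0.00000
At α=0.1: p < α → reject H₀

reject H₀: yes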